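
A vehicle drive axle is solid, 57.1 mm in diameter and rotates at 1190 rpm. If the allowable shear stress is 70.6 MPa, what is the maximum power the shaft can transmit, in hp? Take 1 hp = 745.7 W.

J = πd⁴/32 = π(0.0571)⁴/32 = 1.044×10^-6 m⁴.
T_max = τ_allow·J/r = 7.06×10^7 × 1.044×10^-6 / 0.0285 = 2581 N·m.
ω = 2π·1190/60 = 124.6 rad/s, so P_max = T_max·ω = 3.216×10^5 W.

431 hp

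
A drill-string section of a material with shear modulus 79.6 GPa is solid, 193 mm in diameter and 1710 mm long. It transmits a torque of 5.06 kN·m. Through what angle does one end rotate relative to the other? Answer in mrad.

0.798 mrad

J = πd⁴/32 = π(0.193)⁴/32 = 1.362×10^-4 m⁴.
θ = T·L/(G·J) = 5060 × 1.71 / (79.6×10⁹ × 1.362×10^-4) = 7.980×10^-4 rad.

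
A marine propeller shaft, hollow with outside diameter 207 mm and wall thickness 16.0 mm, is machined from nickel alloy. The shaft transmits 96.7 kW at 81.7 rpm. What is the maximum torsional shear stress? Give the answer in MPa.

ω = 2π·81.7/60 = 8.556 rad/s, so T = P/ω = 96.7×10³ / 8.556 = 11300 N·m.
J = π(d_o⁴ − d_i⁴)/32 = π(0.207⁴ − 0.175⁴)/32 = 8.818×10^-5 m⁴.
τ_max = T·r/J = 11300 × 0.103 / 8.818×10^-5 = 1.327×10^7 Pa.

13.3 MPa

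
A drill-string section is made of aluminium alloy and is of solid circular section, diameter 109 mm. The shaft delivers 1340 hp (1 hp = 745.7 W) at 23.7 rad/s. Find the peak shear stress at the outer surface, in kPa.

166000 kPa

ω = 23.7 rad/s, so T = P/ω = 1340×745.7 / 23.70 = 42160 N·m.
J = πd⁴/32 = π(0.109)⁴/32 = 1.386×10^-5 m⁴.
τ_max = T·r/J = 42160 × 0.0545 / 1.386×10^-5 = 1.658×10^8 Pa.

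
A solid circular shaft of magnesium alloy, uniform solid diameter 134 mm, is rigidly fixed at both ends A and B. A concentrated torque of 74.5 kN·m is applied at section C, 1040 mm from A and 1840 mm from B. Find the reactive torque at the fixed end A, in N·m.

With uniform GJ and both ends fixed, compatibility θ_AC = θ_CB gives T_A·a = T_B·b, together with T_A + T_B = T₀.
T_A = T₀·b/(a+b) = 74500·1840/2880 = 47600 N·m; T_B = 26900 N·m.

47600 N·m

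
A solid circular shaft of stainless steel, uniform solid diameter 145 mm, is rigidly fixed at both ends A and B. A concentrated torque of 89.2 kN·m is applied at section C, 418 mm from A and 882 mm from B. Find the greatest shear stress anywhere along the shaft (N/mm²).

101 N/mm²

With uniform GJ and both ends fixed, compatibility θ_AC = θ_CB gives T_A·a = T_B·b, together with T_A + T_B = T₀.
T_A = T₀·b/(a+b) = 89200·882/1300 = 60520 N·m; T_B = 28680 N·m.
τ in each portion: τ_AC = 1.01×10^8 Pa, τ_CB = 4.79×10^7 Pa; maximum is in AC.
τ_max = T_AC·r/J = 60520·0.0725/4.34×10^-5 = 1.011×10^8 Pa.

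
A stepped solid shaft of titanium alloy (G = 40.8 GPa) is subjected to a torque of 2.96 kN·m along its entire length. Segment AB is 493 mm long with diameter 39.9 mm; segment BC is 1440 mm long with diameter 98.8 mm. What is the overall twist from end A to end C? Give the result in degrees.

J_AB = π(0.0399)⁴/32 = 2.49×10^-7 m⁴; J_BC = π(0.0988)⁴/32 = 9.35×10^-6 m⁴.
θ = (T/G)·Σ L_i/J_i = (2960/40.8×10⁹)·(0.493/2.49×10^-7 + 1.44/9.35×10^-6) = 0.1549 rad.

8.88°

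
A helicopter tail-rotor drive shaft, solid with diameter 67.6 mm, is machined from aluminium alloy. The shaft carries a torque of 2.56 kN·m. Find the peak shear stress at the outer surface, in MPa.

J = πd⁴/32 = π(0.0676)⁴/32 = 2.050×10^-6 m⁴.
τ_max = T·r/J = 2560 × 0.0338 / 2.050×10^-6 = 4.221×10^7 Pa.

42.2 MPa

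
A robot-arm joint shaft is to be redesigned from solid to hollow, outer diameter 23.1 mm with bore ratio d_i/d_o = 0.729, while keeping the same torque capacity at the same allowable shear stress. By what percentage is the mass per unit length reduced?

41.5 %

Equal τ_max and T ⇒ the solid shaft needs d_s³ = d_o³(1−k⁴), so d_s = 23.1·(1−0.729⁴)^(1/3) = 20.68 mm.
Area ratio A_h/A_s = d_o²(1−k²)/d_s² = (1−k²)/(1−k⁴)^(2/3) = 0.5846.
Mass saving = 1 − 0.5846 = 41.5 %.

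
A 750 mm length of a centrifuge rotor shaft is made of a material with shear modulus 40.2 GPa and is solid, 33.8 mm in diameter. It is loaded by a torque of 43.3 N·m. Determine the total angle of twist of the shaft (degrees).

J = πd⁴/32 = π(0.0338)⁴/32 = 1.281×10^-7 m⁴.
θ = T·L/(G·J) = 43.30 × 0.750 / (40.2×10⁹ × 1.281×10^-7) = 6.305×10^-3 rad.

0.361°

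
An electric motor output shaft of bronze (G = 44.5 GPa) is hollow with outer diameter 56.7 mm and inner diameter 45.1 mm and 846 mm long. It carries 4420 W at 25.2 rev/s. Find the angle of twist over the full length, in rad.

ω = 2π·25.2 = 158.3 rad/s, so T = P/ω = 4420 / 158.3 = 27.92 N·m.
J = π(d_o⁴ − d_i⁴)/32 = π(0.0567⁴ − 0.0451⁴)/32 = 6.085×10^-7 m⁴.
θ = T·L/(G·J) = 27.92 × 0.846 / (44.5×10⁹ × 6.085×10^-7) = 8.721×10^-4 rad.

8.72e-4 rad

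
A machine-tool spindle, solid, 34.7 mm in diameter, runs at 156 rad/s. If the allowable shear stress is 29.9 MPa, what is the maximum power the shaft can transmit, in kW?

J = πd⁴/32 = π(0.0347)⁴/32 = 1.423×10^-7 m⁴.
T_max = τ_allow·J/r = 2.99×10^7 × 1.423×10^-7 / 0.0174 = 245.3 N·m.
ω = 156 rad/s, so P_max = T_max·ω = 3.827×10^4 W.

38.3 kW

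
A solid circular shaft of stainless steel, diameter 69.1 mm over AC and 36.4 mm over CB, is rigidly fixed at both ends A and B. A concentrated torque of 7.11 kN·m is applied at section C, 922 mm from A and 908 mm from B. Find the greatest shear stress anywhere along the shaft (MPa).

Compatibility: T_A·a/J_AC = T_B·b/J_CB with T_A + T_B = T₀.
J_AC = 2.24×10^-6 m⁴, J_CB = 1.72×10^-7 m⁴, so T_A = T₀·(J_AC/a)/((J_AC/a)+(J_CB/b)) = 6594 N·m, T_B = 515.6 N·m.
τ in each portion: τ_AC = 1.02×10^8 Pa, τ_CB = 5.44×10^7 Pa; maximum is in AC.
τ_max = T_AC·r/J = 6594·0.0345/2.24×10^-6 = 1.018×10^8 Pa.

102 MPa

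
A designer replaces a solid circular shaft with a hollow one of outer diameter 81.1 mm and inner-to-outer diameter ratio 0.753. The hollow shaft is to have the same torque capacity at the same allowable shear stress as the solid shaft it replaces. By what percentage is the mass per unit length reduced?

Equal τ_max and T ⇒ the solid shaft needs d_s³ = d_o³(1−k⁴), so d_s = 81.1·(1−0.753⁴)^(1/3) = 71.26 mm.
Area ratio A_h/A_s = d_o²(1−k²)/d_s² = (1−k²)/(1−k⁴)^(2/3) = 0.5608.
Mass saving = 1 − 0.5608 = 43.9 %.

43.9 %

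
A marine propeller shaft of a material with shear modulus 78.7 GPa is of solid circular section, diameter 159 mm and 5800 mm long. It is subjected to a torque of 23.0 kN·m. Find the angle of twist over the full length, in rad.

0.0270 rad

J = πd⁴/32 = π(0.159)⁴/32 = 6.275×10^-5 m⁴.
θ = T·L/(G·J) = 23000 × 5.80 / (78.7×10⁹ × 6.275×10^-5) = 0.02701 rad.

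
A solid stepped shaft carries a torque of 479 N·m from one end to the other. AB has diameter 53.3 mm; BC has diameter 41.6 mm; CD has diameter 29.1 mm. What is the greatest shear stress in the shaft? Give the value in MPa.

Under the same torque, τ_max = 16T/(πd³) is largest where d is smallest — segment CD (d = 29.1 mm).
τ_max = 16·479.0/(π·(0.0291)³) = 9.900×10^7 Pa.

99.0 MPa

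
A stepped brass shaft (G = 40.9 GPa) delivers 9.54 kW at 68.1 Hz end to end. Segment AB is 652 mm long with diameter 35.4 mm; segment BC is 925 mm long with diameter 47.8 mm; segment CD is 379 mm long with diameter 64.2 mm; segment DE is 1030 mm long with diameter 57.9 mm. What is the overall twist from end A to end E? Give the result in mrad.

ω = 2π·68.1 = 427.9 rad/s, so T = P/ω = 9.54×10³ / 427.9 = 22.30 N·m.
J_AB = π(0.0354)⁴/32 = 1.54×10^-7 m⁴; J_BC = π(0.0478)⁴/32 = 5.13×10^-7 m⁴; J_CD = π(0.0642)⁴/32 = 1.67×10^-6 m⁴; J_DE = π(0.0579)⁴/32 = 1.10×10^-6 m⁴.
θ = (T/G)·Σ L_i/J_i = (22.30/40.9×10⁹)·(0.652/1.54×10^-7 + 0.925/5.13×10^-7 + 0.379/1.67×10^-6 + 1.03/1.10×10^-6) = 3.922×10^-3 rad.

3.92 mrad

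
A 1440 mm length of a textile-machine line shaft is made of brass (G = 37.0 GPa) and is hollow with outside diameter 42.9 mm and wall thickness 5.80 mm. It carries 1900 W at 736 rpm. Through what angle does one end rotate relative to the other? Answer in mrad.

4.03 mrad

ω = 2π·736/60 = 77.07 rad/s, so T = P/ω = 1900 / 77.07 = 24.65 N·m.
J = π(d_o⁴ − d_i⁴)/32 = π(0.0429⁴ − 0.0313⁴)/32 = 2.383×10^-7 m⁴.
θ = T·L/(G·J) = 24.65 × 1.44 / (37.0×10⁹ × 2.383×10^-7) = 4.026×10^-3 rad.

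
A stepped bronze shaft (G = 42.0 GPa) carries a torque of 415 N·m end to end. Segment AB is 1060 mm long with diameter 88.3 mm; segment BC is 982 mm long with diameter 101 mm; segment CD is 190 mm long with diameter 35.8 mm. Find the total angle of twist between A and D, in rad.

0.0143 rad

J_AB = π(0.0883)⁴/32 = 5.97×10^-6 m⁴; J_BC = π(0.101)⁴/32 = 1.02×10^-5 m⁴; J_CD = π(0.0358)⁴/32 = 1.61×10^-7 m⁴.
θ = (T/G)·Σ L_i/J_i = (415.0/42.0×10⁹)·(1.06/5.97×10^-6 + 0.982/1.02×10^-5 + 0.190/1.61×10^-7) = 0.01435 rad.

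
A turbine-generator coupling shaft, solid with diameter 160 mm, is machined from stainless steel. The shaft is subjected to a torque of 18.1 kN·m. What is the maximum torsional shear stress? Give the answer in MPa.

J = πd⁴/32 = π(0.160)⁴/32 = 6.434×10^-5 m⁴.
τ_max = T·r/J = 18100 × 0.0800 / 6.434×10^-5 = 2.251×10^7 Pa.

22.5 MPa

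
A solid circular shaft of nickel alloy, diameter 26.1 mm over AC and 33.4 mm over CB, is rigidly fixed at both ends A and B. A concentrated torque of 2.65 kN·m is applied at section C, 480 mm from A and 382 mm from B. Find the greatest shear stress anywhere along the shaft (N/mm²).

Compatibility: T_A·a/J_AC = T_B·b/J_CB with T_A + T_B = T₀.
J_AC = 4.56×10^-8 m⁴, J_CB = 1.22×10^-7 m⁴, so T_A = T₀·(J_AC/a)/((J_AC/a)+(J_CB/b)) = 606.4 N·m, T_B = 2044 N·m.
τ in each portion: τ_AC = 1.74×10^8 Pa, τ_CB = 2.79×10^8 Pa; maximum is in CB.
τ_max = T_CB·r/J = 2044·0.0167/1.22×10^-7 = 2.793×10^8 Pa.

279 N/mm²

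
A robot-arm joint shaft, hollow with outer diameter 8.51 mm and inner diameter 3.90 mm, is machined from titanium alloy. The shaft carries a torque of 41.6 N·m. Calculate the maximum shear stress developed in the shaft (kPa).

J = π(d_o⁴ − d_i⁴)/32 = π(0.00851⁴ − 0.00390⁴)/32 = 4.922×10^-10 m⁴.
τ_max = T·r/J = 41.60 × 0.00426 / 4.922×10^-10 = 3.596×10^8 Pa.

360000 kPa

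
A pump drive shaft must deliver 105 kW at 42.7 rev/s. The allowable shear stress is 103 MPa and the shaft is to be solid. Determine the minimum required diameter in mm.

ω = 2π·42.7 = 268.3 rad/s, so T = P/ω = 105×10³ / 268.3 = 391.4 N·m.
For a solid shaft τ_max = 16T/(πd³), so d = (16T/(π τ_allow))^(1/3) = (16·391.4/(π·1.03×10^8))^(1/3) = 0.02685 m.

26.8 mm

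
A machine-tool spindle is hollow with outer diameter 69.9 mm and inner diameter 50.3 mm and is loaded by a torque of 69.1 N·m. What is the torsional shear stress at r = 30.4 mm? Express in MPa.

J = π(d_o⁴ − d_i⁴)/32 = π(0.0699⁴ − 0.0503⁴)/32 = 1.715×10^-6 m⁴.
Shear stress varies linearly with radius: τ = T·r/J = 69.10 × 0.0304 / 1.715×10^-6 = 1.225×10^6 Pa.

1.22 MPa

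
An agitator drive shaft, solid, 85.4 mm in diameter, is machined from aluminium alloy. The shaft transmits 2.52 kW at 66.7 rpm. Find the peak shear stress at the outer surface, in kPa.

2950 kPa

ω = 2π·66.7/60 = 6.985 rad/s, so T = P/ω = 2.52×10³ / 6.985 = 360.8 N·m.
J = πd⁴/32 = π(0.0854)⁴/32 = 5.222×10^-6 m⁴.
τ_max = T·r/J = 360.8 × 0.0427 / 5.222×10^-6 = 2.950×10^6 Pa.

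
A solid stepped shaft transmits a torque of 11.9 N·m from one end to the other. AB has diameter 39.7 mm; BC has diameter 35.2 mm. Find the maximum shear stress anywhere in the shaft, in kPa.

Under the same torque, τ_max = 16T/(πd³) is largest where d is smallest — segment BC (d = 35.2 mm).
τ_max = 16·11.90/(π·(0.0352)³) = 1.390×10^6 Pa.

1390 kPa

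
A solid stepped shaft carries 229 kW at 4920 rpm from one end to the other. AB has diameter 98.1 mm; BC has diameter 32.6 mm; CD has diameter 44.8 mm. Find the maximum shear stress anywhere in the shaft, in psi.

ω = 2π·4920/60 = 515.2 rad/s, so T = P/ω = 229×10³ / 515.2 = 444.5 N·m.
Under the same torque, τ_max = 16T/(πd³) is largest where d is smallest — segment BC (d = 32.6 mm).
τ_max = 16·444.5/(π·(0.0326)³) = 6.534×10^7 Pa.

9480 psi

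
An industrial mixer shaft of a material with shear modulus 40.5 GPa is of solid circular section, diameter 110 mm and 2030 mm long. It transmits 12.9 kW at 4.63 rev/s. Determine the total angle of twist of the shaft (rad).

ω = 2π·4.63 = 29.09 rad/s, so T = P/ω = 12.9×10³ / 29.09 = 443.4 N·m.
J = πd⁴/32 = π(0.110)⁴/32 = 1.437×10^-5 m⁴.
θ = T·L/(G·J) = 443.4 × 2.03 / (40.5×10⁹ × 1.437×10^-5) = 1.546×10^-3 rad.

0.00155 rad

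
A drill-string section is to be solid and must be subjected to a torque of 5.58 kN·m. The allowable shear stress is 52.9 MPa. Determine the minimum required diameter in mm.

81.3 mm

For a solid shaft τ_max = 16T/(πd³), so d = (16T/(π τ_allow))^(1/3) = (16·5580/(π·5.29×10^7))^(1/3) = 0.08129 m.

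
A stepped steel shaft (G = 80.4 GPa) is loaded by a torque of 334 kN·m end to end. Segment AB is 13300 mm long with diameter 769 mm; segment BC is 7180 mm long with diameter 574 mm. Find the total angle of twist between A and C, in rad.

0.00441 rad

J_AB = π(0.769)⁴/32 = 0.0343 m⁴; J_BC = π(0.574)⁴/32 = 0.0107 m⁴.
θ = (T/G)·Σ L_i/J_i = (334000/80.4×10⁹)·(13.3/0.0343 + 7.18/0.0107) = 4.408×10^-3 rad.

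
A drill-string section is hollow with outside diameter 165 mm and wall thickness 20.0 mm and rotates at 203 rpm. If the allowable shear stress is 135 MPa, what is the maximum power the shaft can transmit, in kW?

J = π(d_o⁴ − d_i⁴)/32 = π(0.165⁴ − 0.125⁴)/32 = 4.880×10^-5 m⁴.
T_max = τ_allow·J/r = 1.35×10^8 × 4.880×10^-5 / 0.0825 = 79850 N·m.
ω = 2π·203/60 = 21.26 rad/s, so P_max = T_max·ω = 1.698×10^6 W.

1700 kW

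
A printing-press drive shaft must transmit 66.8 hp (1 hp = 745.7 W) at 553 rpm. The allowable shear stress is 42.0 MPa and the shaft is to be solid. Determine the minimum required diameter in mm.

ω = 2π·553/60 = 57.91 rad/s, so T = P/ω = 66.8×745.7 / 57.91 = 860.2 N·m.
For a solid shaft τ_max = 16T/(πd³), so d = (16T/(π τ_allow))^(1/3) = (16·860.2/(π·4.20×10^7))^(1/3) = 0.04707 m.

47.1 mm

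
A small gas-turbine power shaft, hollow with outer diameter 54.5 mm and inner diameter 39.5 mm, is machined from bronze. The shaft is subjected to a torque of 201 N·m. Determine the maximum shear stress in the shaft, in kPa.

8730 kPa

J = π(d_o⁴ − d_i⁴)/32 = π(0.0545⁴ − 0.0395⁴)/32 = 6.271×10^-7 m⁴.
τ_max = T·r/J = 201.0 × 0.0272 / 6.271×10^-7 = 8.734×10^6 Pa.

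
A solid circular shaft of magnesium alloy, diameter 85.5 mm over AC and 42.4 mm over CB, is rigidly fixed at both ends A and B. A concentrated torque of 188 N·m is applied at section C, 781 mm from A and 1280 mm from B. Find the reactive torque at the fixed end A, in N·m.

Compatibility: T_A·a/J_AC = T_B·b/J_CB with T_A + T_B = T₀.
J_AC = 5.25×10^-6 m⁴, J_CB = 3.17×10^-7 m⁴, so T_A = T₀·(J_AC/a)/((J_AC/a)+(J_CB/b)) = 181.3 N·m, T_B = 6.691 N·m.

181 N·m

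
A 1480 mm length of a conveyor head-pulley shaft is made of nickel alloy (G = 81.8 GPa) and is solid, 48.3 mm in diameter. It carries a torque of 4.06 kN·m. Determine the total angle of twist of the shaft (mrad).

137 mrad

J = πd⁴/32 = π(0.0483)⁴/32 = 5.343×10^-7 m⁴.
θ = T·L/(G·J) = 4060 × 1.48 / (81.8×10⁹ × 5.343×10^-7) = 0.1375 rad.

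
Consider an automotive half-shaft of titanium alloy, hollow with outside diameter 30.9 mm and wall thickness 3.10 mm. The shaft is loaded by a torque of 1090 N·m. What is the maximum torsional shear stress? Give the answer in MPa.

318 MPa

J = π(d_o⁴ − d_i⁴)/32 = π(0.0309⁴ − 0.0247⁴)/32 = 5.296×10^-8 m⁴.
τ_max = T·r/J = 1090 × 0.0154 / 5.296×10^-8 = 3.180×10^8 Pa.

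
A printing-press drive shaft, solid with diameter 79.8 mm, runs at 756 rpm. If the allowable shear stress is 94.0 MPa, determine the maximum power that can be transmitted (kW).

743 kW

J = πd⁴/32 = π(0.0798)⁴/32 = 3.981×10^-6 m⁴.
T_max = τ_allow·J/r = 9.40×10^7 × 3.981×10^-6 / 0.0399 = 9379 N·m.
ω = 2π·756/60 = 79.17 rad/s, so P_max = T_max·ω = 7.425×10^5 W.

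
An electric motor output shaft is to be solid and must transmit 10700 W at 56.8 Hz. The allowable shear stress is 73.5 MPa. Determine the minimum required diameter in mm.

ω = 2π·56.8 = 356.9 rad/s, so T = P/ω = 10700 / 356.9 = 29.98 N·m.
For a solid shaft τ_max = 16T/(πd³), so d = (16T/(π τ_allow))^(1/3) = (16·29.98/(π·7.35×10^7))^(1/3) = 0.01276 m.

12.8 mm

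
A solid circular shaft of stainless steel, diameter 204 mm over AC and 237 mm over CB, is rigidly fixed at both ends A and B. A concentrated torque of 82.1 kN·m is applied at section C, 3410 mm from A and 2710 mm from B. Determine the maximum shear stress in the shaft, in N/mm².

Compatibility: T_A·a/J_AC = T_B·b/J_CB with T_A + T_B = T₀.
J_AC = 1.70×10^-4 m⁴, J_CB = 3.10×10^-4 m⁴, so T_A = T₀·(J_AC/a)/((J_AC/a)+(J_CB/b)) = 24940 N·m, T_B = 57160 N·m.
τ in each portion: τ_AC = 1.50×10^7 Pa, τ_CB = 2.19×10^7 Pa; maximum is in CB.
τ_max = T_CB·r/J = 57160·0.118/3.10×10^-4 = 2.187×10^7 Pa.

21.9 N/mm²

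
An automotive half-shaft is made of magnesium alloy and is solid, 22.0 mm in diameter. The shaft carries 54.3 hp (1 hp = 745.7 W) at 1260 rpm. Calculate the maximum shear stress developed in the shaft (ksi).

21.3 ksi

ω = 2π·1260/60 = 131.9 rad/s, so T = P/ω = 54.3×745.7 / 131.9 = 306.9 N·m.
J = πd⁴/32 = π(0.0220)⁴/32 = 2.300×10^-8 m⁴.
τ_max = T·r/J = 306.9 × 0.0110 / 2.300×10^-8 = 1.468×10^8 Pa.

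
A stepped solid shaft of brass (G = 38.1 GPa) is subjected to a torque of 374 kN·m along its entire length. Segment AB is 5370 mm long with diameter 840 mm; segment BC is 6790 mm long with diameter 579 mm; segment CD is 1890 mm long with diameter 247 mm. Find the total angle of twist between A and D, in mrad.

J_AB = π(0.840)⁴/32 = 0.0489 m⁴; J_BC = π(0.579)⁴/32 = 0.0110 m⁴; J_CD = π(0.247)⁴/32 = 3.65×10^-4 m⁴.
θ = (T/G)·Σ L_i/J_i = (374000/38.1×10⁹)·(5.37/0.0489 + 6.79/0.0110 + 1.89/3.65×10^-4) = 0.05789 rad.

57.9 mrad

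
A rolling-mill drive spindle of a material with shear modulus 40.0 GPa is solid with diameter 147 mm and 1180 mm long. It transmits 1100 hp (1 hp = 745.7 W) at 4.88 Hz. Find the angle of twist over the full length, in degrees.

0.986°

ω = 2π·4.88 = 30.66 rad/s, so T = P/ω = 1100×745.7 / 30.66 = 26750 N·m.
J = πd⁴/32 = π(0.147)⁴/32 = 4.584×10^-5 m⁴.
θ = T·L/(G·J) = 26750 × 1.18 / (40.0×10⁹ × 4.584×10^-5) = 0.01722 rad.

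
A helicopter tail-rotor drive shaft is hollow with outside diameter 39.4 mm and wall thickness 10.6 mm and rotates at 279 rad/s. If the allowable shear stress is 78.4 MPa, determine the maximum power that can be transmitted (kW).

251 kW

J = π(d_o⁴ − d_i⁴)/32 = π(0.0394⁴ − 0.0182⁴)/32 = 2.258×10^-7 m⁴.
T_max = τ_allow·J/r = 7.84×10^7 × 2.258×10^-7 / 0.0197 = 898.7 N·m.
ω = 279 rad/s, so P_max = T_max·ω = 2.507×10^5 W.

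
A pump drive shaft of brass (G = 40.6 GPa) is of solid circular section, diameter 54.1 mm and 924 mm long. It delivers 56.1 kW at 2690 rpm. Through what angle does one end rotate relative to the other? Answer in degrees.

0.309°

ω = 2π·2690/60 = 281.7 rad/s, so T = P/ω = 56.1×10³ / 281.7 = 199.2 N·m.
J = πd⁴/32 = π(0.0541)⁴/32 = 8.410×10^-7 m⁴.
θ = T·L/(G·J) = 199.2 × 0.924 / (40.6×10⁹ × 8.410×10^-7) = 5.389×10^-3 rad.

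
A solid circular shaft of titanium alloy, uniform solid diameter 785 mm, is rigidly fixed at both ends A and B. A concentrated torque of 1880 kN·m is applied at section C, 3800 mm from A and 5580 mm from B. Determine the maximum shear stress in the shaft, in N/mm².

With uniform GJ and both ends fixed, compatibility θ_AC = θ_CB gives T_A·a = T_B·b, together with T_A + T_B = T₀.
T_A = T₀·b/(a+b) = 1.880e6·5580/9380 = 1.118e6 N·m; T_B = 761600 N·m.
τ in each portion: τ_AC = 1.18×10^7 Pa, τ_CB = 8.02×10^6 Pa; maximum is in AC.
τ_max = T_AC·r/J = 1.118e6·0.393/0.0373 = 1.177×10^7 Pa.

11.8 N/mm²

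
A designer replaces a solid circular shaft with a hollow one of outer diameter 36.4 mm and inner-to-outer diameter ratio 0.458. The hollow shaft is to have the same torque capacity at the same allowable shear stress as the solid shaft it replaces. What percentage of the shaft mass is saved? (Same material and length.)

Equal τ_max and T ⇒ the solid shaft needs d_s³ = d_o³(1−k⁴), so d_s = 36.4·(1−0.458⁴)^(1/3) = 35.86 mm.
Area ratio A_h/A_s = d_o²(1−k²)/d_s² = (1−k²)/(1−k⁴)^(2/3) = 0.8143.
Mass saving = 1 − 0.8143 = 18.6 %.

18.6 %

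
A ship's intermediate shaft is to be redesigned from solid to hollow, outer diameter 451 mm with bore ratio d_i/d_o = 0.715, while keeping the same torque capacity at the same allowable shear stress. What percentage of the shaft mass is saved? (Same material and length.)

Equal τ_max and T ⇒ the solid shaft needs d_s³ = d_o³(1−k⁴), so d_s = 451·(1−0.715⁴)^(1/3) = 407.7 mm.
Area ratio A_h/A_s = d_o²(1−k²)/d_s² = (1−k²)/(1−k⁴)^(2/3) = 0.5982.
Mass saving = 1 − 0.5982 = 40.2 %.

40.2 %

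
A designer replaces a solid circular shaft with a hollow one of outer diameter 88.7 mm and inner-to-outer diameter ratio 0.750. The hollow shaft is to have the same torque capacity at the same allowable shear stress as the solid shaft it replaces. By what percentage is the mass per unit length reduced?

Equal τ_max and T ⇒ the solid shaft needs d_s³ = d_o³(1−k⁴), so d_s = 88.7·(1−0.750⁴)^(1/3) = 78.14 mm.
Area ratio A_h/A_s = d_o²(1−k²)/d_s² = (1−k²)/(1−k⁴)^(2/3) = 0.5638.
Mass saving = 1 − 0.5638 = 43.6 %.

43.6 %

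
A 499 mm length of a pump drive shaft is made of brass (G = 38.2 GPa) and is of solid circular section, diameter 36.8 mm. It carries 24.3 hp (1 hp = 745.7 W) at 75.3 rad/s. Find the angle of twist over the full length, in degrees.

ω = 75.3 rad/s, so T = P/ω = 24.3×745.7 / 75.30 = 240.6 N·m.
J = πd⁴/32 = π(0.0368)⁴/32 = 1.800×10^-7 m⁴.
θ = T·L/(G·J) = 240.6 × 0.499 / (38.2×10⁹ × 1.800×10^-7) = 0.01746 rad.

1.00°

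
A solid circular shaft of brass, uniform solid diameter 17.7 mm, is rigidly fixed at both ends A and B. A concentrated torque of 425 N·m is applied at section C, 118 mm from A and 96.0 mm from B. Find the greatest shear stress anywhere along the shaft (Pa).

2.15e8 Pa

With uniform GJ and both ends fixed, compatibility θ_AC = θ_CB gives T_A·a = T_B·b, together with T_A + T_B = T₀.
T_A = T₀·b/(a+b) = 425.0·96.0/214.0 = 190.7 N·m; T_B = 234.3 N·m.
τ in each portion: τ_AC = 1.75×10^8 Pa, τ_CB = 2.15×10^8 Pa; maximum is in CB.
τ_max = T_CB·r/J = 234.3·0.00885/9.64×10^-9 = 2.152×10^8 Pa.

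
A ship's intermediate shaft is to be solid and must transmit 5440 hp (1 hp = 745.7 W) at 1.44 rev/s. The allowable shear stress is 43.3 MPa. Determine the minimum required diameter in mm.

375 mm

ω = 2π·1.44 = 9.048 rad/s, so T = P/ω = 5440×745.7 / 9.048 = 448400 N·m.
For a solid shaft τ_max = 16T/(πd³), so d = (16T/(π τ_allow))^(1/3) = (16·448400/(π·4.33×10^7))^(1/3) = 0.3750 m.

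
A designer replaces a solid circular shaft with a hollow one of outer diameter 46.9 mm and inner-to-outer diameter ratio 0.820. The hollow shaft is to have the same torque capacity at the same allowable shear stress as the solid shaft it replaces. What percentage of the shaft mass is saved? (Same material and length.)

51.1 %

Equal τ_max and T ⇒ the solid shaft needs d_s³ = d_o³(1−k⁴), so d_s = 46.9·(1−0.820⁴)^(1/3) = 38.38 mm.
Area ratio A_h/A_s = d_o²(1−k²)/d_s² = (1−k²)/(1−k⁴)^(2/3) = 0.4893.
Mass saving = 1 − 0.4893 = 51.1 %.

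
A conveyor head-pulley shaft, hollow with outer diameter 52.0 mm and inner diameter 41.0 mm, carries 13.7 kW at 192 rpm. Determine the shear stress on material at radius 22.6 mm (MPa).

35.0 MPa

ω = 2π·192/60 = 20.11 rad/s, so T = P/ω = 13.7×10³ / 20.11 = 681.4 N·m.
J = π(d_o⁴ − d_i⁴)/32 = π(0.0520⁴ − 0.0410⁴)/32 = 4.404×10^-7 m⁴.
Shear stress varies linearly with radius: τ = T·r/J = 681.4 × 0.0226 / 4.404×10^-7 = 3.497×10^7 Pa.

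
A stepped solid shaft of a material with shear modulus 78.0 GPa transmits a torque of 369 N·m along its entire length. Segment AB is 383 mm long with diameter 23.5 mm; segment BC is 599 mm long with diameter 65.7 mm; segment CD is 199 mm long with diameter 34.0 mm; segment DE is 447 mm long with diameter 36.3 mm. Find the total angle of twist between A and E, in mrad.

81.6 mrad

J_AB = π(0.0235)⁴/32 = 2.99×10^-8 m⁴; J_BC = π(0.0657)⁴/32 = 1.83×10^-6 m⁴; J_CD = π(0.0340)⁴/32 = 1.31×10^-7 m⁴; J_DE = π(0.0363)⁴/32 = 1.70×10^-7 m⁴.
θ = (T/G)·Σ L_i/J_i = (369.0/78.0×10⁹)·(0.383/2.99×10^-8 + 0.599/1.83×10^-6 + 0.199/1.31×10^-7 + 0.447/1.70×10^-7) = 0.08164 rad.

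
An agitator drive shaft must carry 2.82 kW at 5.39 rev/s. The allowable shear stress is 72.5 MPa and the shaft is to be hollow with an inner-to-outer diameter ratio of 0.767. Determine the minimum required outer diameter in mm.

ω = 2π·5.39 = 33.87 rad/s, so T = P/ω = 2.82×10³ / 33.87 = 83.27 N·m.
For a hollow shaft with d_i/d_o = 0.767: τ_max = 16T/(π d_o³ (1−k⁴)), so d_o = [16T/(π τ_allow (1−k⁴))]^(1/3) = [16·83.27/(π·7.25×10^7·0.6539)]^(1/3) = 0.02076 m.

20.8 mm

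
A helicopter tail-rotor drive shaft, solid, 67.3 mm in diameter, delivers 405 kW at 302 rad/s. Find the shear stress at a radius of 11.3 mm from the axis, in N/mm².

ω = 302 rad/s, so T = P/ω = 405×10³ / 302.0 = 1341 N·m.
J = πd⁴/32 = π(0.0673)⁴/32 = 2.014×10^-6 m⁴.
Shear stress varies linearly with radius: τ = T·r/J = 1341 × 0.0113 / 2.014×10^-6 = 7.524×10^6 Pa.

7.52 N/mm²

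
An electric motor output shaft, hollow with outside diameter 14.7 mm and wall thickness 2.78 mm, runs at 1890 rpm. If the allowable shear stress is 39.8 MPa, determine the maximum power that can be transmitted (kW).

J = π(d_o⁴ − d_i⁴)/32 = π(0.0147⁴ − 0.00914⁴)/32 = 3.899×10^-9 m⁴.
T_max = τ_allow·J/r = 3.98×10^7 × 3.899×10^-9 / 0.00735 = 21.11 N·m.
ω = 2π·1890/60 = 197.9 rad/s, so P_max = T_max·ω = 4179 W.

4.18 kW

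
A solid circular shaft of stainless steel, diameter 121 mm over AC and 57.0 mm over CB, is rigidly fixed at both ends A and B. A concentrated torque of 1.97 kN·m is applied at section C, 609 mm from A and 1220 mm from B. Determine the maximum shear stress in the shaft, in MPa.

5.53 MPa

Compatibility: T_A·a/J_AC = T_B·b/J_CB with T_A + T_B = T₀.
J_AC = 2.10×10^-5 m⁴, J_CB = 1.04×10^-6 m⁴, so T_A = T₀·(J_AC/a)/((J_AC/a)+(J_CB/b)) = 1923 N·m, T_B = 47.26 N·m.
τ in each portion: τ_AC = 5.53×10^6 Pa, τ_CB = 1.30×10^6 Pa; maximum is in AC.
τ_max = T_AC·r/J = 1923·0.0605/2.10×10^-5 = 5.528×10^6 Pa.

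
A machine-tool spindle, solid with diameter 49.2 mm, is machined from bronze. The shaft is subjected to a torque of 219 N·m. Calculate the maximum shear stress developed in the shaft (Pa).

J = πd⁴/32 = π(0.0492)⁴/32 = 5.753×10^-7 m⁴.
τ_max = T·r/J = 219.0 × 0.0246 / 5.753×10^-7 = 9.365×10^6 Pa.

9.37e6 Pa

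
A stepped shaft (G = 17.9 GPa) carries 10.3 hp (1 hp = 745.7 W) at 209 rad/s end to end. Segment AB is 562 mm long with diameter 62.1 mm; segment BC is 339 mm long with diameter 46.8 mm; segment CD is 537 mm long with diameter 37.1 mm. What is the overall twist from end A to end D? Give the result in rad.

ω = 209 rad/s, so T = P/ω = 10.3×745.7 / 209.0 = 36.75 N·m.
J_AB = π(0.0621)⁴/32 = 1.46×10^-6 m⁴; J_BC = π(0.0468)⁴/32 = 4.71×10^-7 m⁴; J_CD = π(0.0371)⁴/32 = 1.86×10^-7 m⁴.
θ = (T/G)·Σ L_i/J_i = (36.75/17.9×10⁹)·(0.562/1.46×10^-6 + 0.339/4.71×10^-7 + 0.537/1.86×10^-7) = 8.196×10^-3 rad.

0.00820 rad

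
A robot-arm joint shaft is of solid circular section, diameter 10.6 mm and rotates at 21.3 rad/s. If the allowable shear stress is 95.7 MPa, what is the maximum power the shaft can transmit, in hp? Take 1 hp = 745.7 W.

0.639 hp

J = πd⁴/32 = π(0.0106)⁴/32 = 1.239×10^-9 m⁴.
T_max = τ_allow·J/r = 9.57×10^7 × 1.239×10^-9 / 0.00530 = 22.38 N·m.
ω = 21.3 rad/s, so P_max = T_max·ω = 476.7 W.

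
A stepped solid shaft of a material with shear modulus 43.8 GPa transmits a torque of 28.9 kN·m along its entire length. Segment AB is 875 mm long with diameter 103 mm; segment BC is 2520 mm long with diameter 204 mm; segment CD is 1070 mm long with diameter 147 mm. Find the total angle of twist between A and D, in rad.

J_AB = π(0.103)⁴/32 = 1.10×10^-5 m⁴; J_BC = π(0.204)⁴/32 = 1.70×10^-4 m⁴; J_CD = π(0.147)⁴/32 = 4.58×10^-5 m⁴.
θ = (T/G)·Σ L_i/J_i = (28900/43.8×10⁹)·(0.875/1.10×10^-5 + 2.52/1.70×10^-4 + 1.07/4.58×10^-5) = 0.07743 rad.

0.0774 rad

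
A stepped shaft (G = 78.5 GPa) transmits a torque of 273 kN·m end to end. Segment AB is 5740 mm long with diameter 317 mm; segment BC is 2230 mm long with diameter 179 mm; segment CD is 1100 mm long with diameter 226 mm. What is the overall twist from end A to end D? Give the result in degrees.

6.42°

J_AB = π(0.317)⁴/32 = 9.91×10^-4 m⁴; J_BC = π(0.179)⁴/32 = 1.01×10^-4 m⁴; J_CD = π(0.226)⁴/32 = 2.56×10^-4 m⁴.
θ = (T/G)·Σ L_i/J_i = (273000/78.5×10⁹)·(5.74/9.91×10^-4 + 2.23/1.01×10^-4 + 1.10/2.56×10^-4) = 0.1120 rad.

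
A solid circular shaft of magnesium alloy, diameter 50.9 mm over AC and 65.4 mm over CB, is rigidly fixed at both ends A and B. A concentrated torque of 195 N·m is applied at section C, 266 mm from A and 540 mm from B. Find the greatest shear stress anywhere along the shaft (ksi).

Compatibility: T_A·a/J_AC = T_B·b/J_CB with T_A + T_B = T₀.
J_AC = 6.59×10^-7 m⁴, J_CB = 1.80×10^-6 m⁴, so T_A = T₀·(J_AC/a)/((J_AC/a)+(J_CB/b)) = 83.24 N·m, T_B = 111.8 N·m.
τ in each portion: τ_AC = 3.21×10^6 Pa, τ_CB = 2.03×10^6 Pa; maximum is in AC.
τ_max = T_AC·r/J = 83.24·0.0255/6.59×10^-7 = 3.215×10^6 Pa.

0.466 ksi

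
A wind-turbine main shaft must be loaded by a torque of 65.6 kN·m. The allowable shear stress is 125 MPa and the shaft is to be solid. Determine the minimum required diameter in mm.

139 mm

For a solid shaft τ_max = 16T/(πd³), so d = (16T/(π τ_allow))^(1/3) = (16·65600/(π·1.25×10^8))^(1/3) = 0.1388 m.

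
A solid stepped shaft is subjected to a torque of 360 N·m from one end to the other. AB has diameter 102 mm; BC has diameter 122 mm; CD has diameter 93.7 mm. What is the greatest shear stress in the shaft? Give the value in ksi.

0.323 ksi

Under the same torque, τ_max = 16T/(πd³) is largest where d is smallest — segment CD (d = 93.7 mm).
τ_max = 16·360.0/(π·(0.0937)³) = 2.229×10^6 Pa.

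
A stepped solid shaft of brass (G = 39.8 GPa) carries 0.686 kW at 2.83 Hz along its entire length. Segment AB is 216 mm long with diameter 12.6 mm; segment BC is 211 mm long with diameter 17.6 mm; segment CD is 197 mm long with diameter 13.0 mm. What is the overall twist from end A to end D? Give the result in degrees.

9.99°

ω = 2π·2.83 = 17.78 rad/s, so T = P/ω = 0.686×10³ / 17.78 = 38.58 N·m.
J_AB = π(0.0126)⁴/32 = 2.47×10^-9 m⁴; J_BC = π(0.0176)⁴/32 = 9.42×10^-9 m⁴; J_CD = π(0.0130)⁴/32 = 2.80×10^-9 m⁴.
θ = (T/G)·Σ L_i/J_i = (38.58/39.8×10⁹)·(0.216/2.47×10^-9 + 0.211/9.42×10^-9 + 0.197/2.80×10^-9) = 0.1744 rad.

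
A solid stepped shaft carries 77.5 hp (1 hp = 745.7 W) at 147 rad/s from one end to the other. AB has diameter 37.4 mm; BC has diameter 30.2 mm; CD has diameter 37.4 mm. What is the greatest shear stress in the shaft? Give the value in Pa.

ω = 147 rad/s, so T = P/ω = 77.5×745.7 / 147.0 = 393.1 N·m.
Under the same torque, τ_max = 16T/(πd³) is largest where d is smallest — segment BC (d = 30.2 mm).
τ_max = 16·393.1/(π·(0.0302)³) = 7.269×10^7 Pa.

7.27e7 Pa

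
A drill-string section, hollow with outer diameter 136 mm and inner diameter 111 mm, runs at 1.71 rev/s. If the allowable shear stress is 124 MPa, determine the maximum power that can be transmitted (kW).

366 kW

J = π(d_o⁴ − d_i⁴)/32 = π(0.136⁴ − 0.111⁴)/32 = 1.868×10^-5 m⁴.
T_max = τ_allow·J/r = 1.24×10^8 × 1.868×10^-5 / 0.0680 = 34070 N·m.
ω = 2π·1.71 = 10.74 rad/s, so P_max = T_max·ω = 3.660×10^5 W.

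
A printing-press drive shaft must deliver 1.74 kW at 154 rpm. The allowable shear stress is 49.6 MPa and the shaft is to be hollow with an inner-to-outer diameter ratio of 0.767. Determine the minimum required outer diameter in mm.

25.7 mm

ω = 2π·154/60 = 16.13 rad/s, so T = P/ω = 1.74×10³ / 16.13 = 107.9 N·m.
For a hollow shaft with d_i/d_o = 0.767: τ_max = 16T/(π d_o³ (1−k⁴)), so d_o = [16T/(π τ_allow (1−k⁴))]^(1/3) = [16·107.9/(π·4.96×10^7·0.6539)]^(1/3) = 0.02568 m.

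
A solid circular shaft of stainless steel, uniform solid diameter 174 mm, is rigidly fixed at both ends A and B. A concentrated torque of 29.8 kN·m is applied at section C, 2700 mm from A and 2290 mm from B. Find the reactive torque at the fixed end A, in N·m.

With uniform GJ and both ends fixed, compatibility θ_AC = θ_CB gives T_A·a = T_B·b, together with T_A + T_B = T₀.
T_A = T₀·b/(a+b) = 29800·2290/4990 = 13680 N·m; T_B = 16120 N·m.

13700 N·m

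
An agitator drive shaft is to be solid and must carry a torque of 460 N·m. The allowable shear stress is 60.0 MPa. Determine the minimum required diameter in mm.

33.9 mm

For a solid shaft τ_max = 16T/(πd³), so d = (16T/(π τ_allow))^(1/3) = (16·460.0/(π·6.00×10^7))^(1/3) = 0.03393 m.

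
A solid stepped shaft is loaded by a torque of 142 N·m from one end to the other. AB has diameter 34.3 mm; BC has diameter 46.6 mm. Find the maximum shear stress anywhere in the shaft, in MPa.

Under the same torque, τ_max = 16T/(πd³) is largest where d is smallest — segment AB (d = 34.3 mm).
τ_max = 16·142.0/(π·(0.0343)³) = 1.792×10^7 Pa.

17.9 MPa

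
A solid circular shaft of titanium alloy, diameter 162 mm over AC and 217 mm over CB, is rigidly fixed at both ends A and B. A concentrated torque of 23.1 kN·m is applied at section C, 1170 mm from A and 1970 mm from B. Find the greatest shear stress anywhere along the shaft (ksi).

Compatibility: T_A·a/J_AC = T_B·b/J_CB with T_A + T_B = T₀.
J_AC = 6.76×10^-5 m⁴, J_CB = 2.18×10^-4 m⁴, so T_A = T₀·(J_AC/a)/((J_AC/a)+(J_CB/b)) = 7933 N·m, T_B = 15170 N·m.
τ in each portion: τ_AC = 9.50×10^6 Pa, τ_CB = 7.56×10^6 Pa; maximum is in AC.
τ_max = T_AC·r/J = 7933·0.0810/6.76×10^-5 = 9.503×10^6 Pa.

1.38 ksi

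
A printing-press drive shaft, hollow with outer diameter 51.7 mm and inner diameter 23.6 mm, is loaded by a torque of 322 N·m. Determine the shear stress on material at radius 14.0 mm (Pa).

J = π(d_o⁴ − d_i⁴)/32 = π(0.0517⁴ − 0.0236⁴)/32 = 6.709×10^-7 m⁴.
Shear stress varies linearly with radius: τ = T·r/J = 322.0 × 0.0140 / 6.709×10^-7 = 6.719×10^6 Pa.

6.72e6 Pa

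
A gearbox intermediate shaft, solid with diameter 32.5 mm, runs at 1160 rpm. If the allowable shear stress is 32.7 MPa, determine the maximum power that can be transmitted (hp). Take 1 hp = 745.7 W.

J = πd⁴/32 = π(0.0325)⁴/32 = 1.095×10^-7 m⁴.
T_max = τ_allow·J/r = 3.27×10^7 × 1.095×10^-7 / 0.0163 = 220.4 N·m.
ω = 2π·1160/60 = 121.5 rad/s, so P_max = T_max·ω = 2.677×10^4 W.

35.9 hp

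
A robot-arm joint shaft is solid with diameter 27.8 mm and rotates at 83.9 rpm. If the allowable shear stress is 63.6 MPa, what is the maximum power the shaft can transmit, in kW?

J = πd⁴/32 = π(0.0278)⁴/32 = 5.864×10^-8 m⁴.
T_max = τ_allow·J/r = 6.36×10^7 × 5.864×10^-8 / 0.0139 = 268.3 N·m.
ω = 2π·83.9/60 = 8.786 rad/s, so P_max = T_max·ω = 2357 W.

2.36 kW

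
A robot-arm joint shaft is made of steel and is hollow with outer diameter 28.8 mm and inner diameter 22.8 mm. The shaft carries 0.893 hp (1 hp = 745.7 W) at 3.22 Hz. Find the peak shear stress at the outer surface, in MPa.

11.6 MPa

ω = 2π·3.22 = 20.23 rad/s, so T = P/ω = 0.893×745.7 / 20.23 = 32.91 N·m.
J = π(d_o⁴ − d_i⁴)/32 = π(0.0288⁴ − 0.0228⁴)/32 = 4.101×10^-8 m⁴.
τ_max = T·r/J = 32.91 × 0.0144 / 4.101×10^-8 = 1.156×10^7 Pa.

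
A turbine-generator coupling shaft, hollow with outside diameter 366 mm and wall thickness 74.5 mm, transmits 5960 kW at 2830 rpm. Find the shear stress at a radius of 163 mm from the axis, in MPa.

2.12 MPa

ω = 2π·2830/60 = 296.4 rad/s, so T = P/ω = 5960×10³ / 296.4 = 20110 N·m.
J = π(d_o⁴ − d_i⁴)/32 = π(0.366⁴ − 0.217⁴)/32 = 1.544×10^-3 m⁴.
Shear stress varies linearly with radius: τ = T·r/J = 20110 × 0.163 / 1.544×10^-3 = 2.123×10^6 Pa.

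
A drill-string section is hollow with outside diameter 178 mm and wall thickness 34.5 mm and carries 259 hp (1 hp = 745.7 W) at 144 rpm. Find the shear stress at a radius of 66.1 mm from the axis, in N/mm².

ω = 2π·144/60 = 15.08 rad/s, so T = P/ω = 259×745.7 / 15.08 = 12810 N·m.
J = π(d_o⁴ − d_i⁴)/32 = π(0.178⁴ − 0.109⁴)/32 = 8.470×10^-5 m⁴.
Shear stress varies linearly with radius: τ = T·r/J = 12810 × 0.0661 / 8.470×10^-5 = 9.996×10^6 Pa.

10.0 N/mm²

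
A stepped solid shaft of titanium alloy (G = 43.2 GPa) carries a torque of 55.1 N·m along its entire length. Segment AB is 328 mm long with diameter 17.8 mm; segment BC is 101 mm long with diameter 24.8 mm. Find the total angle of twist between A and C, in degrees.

J_AB = π(0.0178)⁴/32 = 9.86×10^-9 m⁴; J_BC = π(0.0248)⁴/32 = 3.71×10^-8 m⁴.
θ = (T/G)·Σ L_i/J_i = (55.10/43.2×10⁹)·(0.328/9.86×10^-9 + 0.101/3.71×10^-8) = 0.04592 rad.

2.63°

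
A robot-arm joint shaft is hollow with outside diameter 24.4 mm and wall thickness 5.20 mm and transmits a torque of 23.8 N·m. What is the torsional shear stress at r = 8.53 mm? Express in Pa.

J = π(d_o⁴ − d_i⁴)/32 = π(0.0244⁴ − 0.0140⁴)/32 = 3.103×10^-8 m⁴.
Shear stress varies linearly with radius: τ = T·r/J = 23.80 × 0.00853 / 3.103×10^-8 = 6.543×10^6 Pa.

6.54e6 Pa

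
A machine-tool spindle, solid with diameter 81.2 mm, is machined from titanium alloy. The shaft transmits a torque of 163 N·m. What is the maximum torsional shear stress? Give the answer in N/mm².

1.55 N/mm²

J = πd⁴/32 = π(0.0812)⁴/32 = 4.268×10^-6 m⁴.
τ_max = T·r/J = 163.0 × 0.0406 / 4.268×10^-6 = 1.551×10^6 Pa.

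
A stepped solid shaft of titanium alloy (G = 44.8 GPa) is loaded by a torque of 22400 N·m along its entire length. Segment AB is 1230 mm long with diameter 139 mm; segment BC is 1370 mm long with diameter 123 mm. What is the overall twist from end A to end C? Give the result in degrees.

J_AB = π(0.139)⁴/32 = 3.66×10^-5 m⁴; J_BC = π(0.123)⁴/32 = 2.25×10^-5 m⁴.
θ = (T/G)·Σ L_i/J_i = (22400/44.8×10⁹)·(1.23/3.66×10^-5 + 1.37/2.25×10^-5) = 0.04726 rad.

2.71°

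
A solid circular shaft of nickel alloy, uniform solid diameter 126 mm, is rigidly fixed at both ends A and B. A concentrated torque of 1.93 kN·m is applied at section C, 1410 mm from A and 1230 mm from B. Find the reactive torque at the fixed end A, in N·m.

899 N·m

With uniform GJ and both ends fixed, compatibility θ_AC = θ_CB gives T_A·a = T_B·b, together with T_A + T_B = T₀.
T_A = T₀·b/(a+b) = 1930·1230/2640 = 899.2 N·m; T_B = 1031 N·m.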